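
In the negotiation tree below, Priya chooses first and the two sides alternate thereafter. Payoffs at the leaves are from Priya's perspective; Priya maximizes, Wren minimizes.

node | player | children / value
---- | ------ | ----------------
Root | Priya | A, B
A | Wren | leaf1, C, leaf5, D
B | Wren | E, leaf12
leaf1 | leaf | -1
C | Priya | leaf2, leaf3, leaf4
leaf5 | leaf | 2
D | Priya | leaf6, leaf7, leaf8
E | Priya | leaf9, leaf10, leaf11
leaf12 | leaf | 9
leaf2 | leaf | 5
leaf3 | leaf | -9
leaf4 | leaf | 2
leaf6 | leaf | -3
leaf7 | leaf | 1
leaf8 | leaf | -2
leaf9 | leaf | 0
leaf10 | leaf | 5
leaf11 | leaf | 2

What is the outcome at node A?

-1

C (Priya): max(5, -9, 2) = 5
D (Priya): max(-3, 1, -2) = 1
A (Wren): min(-1, 5, 2, 1) = -1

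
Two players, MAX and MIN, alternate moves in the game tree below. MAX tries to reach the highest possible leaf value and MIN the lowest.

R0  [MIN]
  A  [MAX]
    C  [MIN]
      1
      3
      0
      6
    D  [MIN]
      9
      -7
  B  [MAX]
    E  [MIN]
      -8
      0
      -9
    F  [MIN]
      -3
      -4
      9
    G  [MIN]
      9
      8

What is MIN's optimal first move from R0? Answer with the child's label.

A

C (MIN): min(1, 3, 0, 6) = 0
D (MIN): min(9, -7) = -7
A (MAX): max(0, -7) = 0
E (MIN): min(-8, 0, -9) = -9
F (MIN): min(-3, -4, 9) = -4
G (MIN): min(9, 8) = 8
B (MAX): max(-9, -4, 8) = 8
R0 (MIN): min(0, 8) = 0
MIN at R0 wants the lowest of {A=0, B=8}, so chooses A.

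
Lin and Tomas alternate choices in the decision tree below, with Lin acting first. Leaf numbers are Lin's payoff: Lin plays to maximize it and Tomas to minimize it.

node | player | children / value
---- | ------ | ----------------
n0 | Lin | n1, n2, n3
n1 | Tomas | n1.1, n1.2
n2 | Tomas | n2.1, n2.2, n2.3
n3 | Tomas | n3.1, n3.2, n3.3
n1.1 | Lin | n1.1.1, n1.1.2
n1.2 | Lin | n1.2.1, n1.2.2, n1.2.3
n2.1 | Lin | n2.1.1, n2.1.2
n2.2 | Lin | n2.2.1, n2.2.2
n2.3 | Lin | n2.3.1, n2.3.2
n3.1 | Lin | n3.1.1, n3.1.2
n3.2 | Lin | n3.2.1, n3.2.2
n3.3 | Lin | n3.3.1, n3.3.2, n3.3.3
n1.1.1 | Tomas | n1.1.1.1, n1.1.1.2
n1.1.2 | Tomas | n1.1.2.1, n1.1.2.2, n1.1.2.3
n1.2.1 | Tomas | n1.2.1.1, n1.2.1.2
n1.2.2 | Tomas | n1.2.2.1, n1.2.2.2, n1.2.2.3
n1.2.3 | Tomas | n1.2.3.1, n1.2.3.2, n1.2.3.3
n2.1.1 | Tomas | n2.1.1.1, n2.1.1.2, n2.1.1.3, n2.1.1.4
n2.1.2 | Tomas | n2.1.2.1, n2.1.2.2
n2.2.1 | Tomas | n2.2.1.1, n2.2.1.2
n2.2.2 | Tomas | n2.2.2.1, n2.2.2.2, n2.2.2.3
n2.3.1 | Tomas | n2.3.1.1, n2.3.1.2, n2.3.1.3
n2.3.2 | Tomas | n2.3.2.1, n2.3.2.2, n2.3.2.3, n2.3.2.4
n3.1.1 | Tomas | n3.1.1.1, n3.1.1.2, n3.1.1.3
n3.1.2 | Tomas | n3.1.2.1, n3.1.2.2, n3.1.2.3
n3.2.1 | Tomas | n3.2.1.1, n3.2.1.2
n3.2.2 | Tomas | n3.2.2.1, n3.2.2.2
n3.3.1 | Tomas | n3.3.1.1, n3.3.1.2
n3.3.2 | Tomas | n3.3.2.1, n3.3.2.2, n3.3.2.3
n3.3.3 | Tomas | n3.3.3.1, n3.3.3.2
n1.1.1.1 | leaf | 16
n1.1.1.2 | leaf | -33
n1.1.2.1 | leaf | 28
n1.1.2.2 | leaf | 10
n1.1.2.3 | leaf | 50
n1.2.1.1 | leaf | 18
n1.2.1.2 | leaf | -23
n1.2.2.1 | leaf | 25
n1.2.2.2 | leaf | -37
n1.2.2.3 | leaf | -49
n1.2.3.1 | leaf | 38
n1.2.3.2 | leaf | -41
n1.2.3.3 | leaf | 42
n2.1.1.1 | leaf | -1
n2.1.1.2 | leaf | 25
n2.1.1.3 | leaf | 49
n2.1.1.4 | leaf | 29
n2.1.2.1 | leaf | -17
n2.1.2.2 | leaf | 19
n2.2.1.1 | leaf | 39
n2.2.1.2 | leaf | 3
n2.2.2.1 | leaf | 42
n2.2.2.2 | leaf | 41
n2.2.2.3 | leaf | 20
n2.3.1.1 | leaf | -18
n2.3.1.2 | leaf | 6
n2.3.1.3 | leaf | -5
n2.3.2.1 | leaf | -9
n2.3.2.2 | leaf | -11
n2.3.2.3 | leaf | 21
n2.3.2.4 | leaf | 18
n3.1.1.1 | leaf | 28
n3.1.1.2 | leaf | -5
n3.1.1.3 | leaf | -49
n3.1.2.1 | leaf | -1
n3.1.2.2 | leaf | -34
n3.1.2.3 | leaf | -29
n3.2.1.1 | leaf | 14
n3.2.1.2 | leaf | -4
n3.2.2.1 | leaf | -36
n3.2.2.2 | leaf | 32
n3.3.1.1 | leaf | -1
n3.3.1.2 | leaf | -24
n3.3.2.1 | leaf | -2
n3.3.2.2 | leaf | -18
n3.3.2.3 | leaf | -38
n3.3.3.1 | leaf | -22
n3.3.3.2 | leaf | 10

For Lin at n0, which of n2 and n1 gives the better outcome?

n2.1.1 (Tomas): min(-1, 25, 49, 29) = -1
n2.1.2 (Tomas): min(-17, 19) = -17
n2.1 (Lin): max(-1, -17) = -1
n2.2.1 (Tomas): min(39, 3) = 3
n2.2.2 (Tomas): min(42, 41, 20) = 20
n2.2 (Lin): max(3, 20) = 20
n2.3.1 (Tomas): min(-18, 6, -5) = -18
n2.3.2 (Tomas): min(-9, -11, 21, 18) = -11
n2.3 (Lin): max(-18, -11) = -11
n2 (Tomas): min(-1, 20, -11) = -11
n1.1.1 (Tomas): min(16, -33) = -33
n1.1.2 (Tomas): min(28, 10, 50) = 10
n1.1 (Lin): max(-33, 10) = 10
n1.2.1 (Tomas): min(18, -23) = -23
n1.2.2 (Tomas): min(25, -37, -49) = -49
n1.2.3 (Tomas): min(38, -41, 42) = -41
n1.2 (Lin): max(-23, -49, -41) = -23
n1 (Tomas): min(10, -23) = -23
Lin prefers the higher value; n2=-11, n1=-23. n2 is better since -11 > -23.

n2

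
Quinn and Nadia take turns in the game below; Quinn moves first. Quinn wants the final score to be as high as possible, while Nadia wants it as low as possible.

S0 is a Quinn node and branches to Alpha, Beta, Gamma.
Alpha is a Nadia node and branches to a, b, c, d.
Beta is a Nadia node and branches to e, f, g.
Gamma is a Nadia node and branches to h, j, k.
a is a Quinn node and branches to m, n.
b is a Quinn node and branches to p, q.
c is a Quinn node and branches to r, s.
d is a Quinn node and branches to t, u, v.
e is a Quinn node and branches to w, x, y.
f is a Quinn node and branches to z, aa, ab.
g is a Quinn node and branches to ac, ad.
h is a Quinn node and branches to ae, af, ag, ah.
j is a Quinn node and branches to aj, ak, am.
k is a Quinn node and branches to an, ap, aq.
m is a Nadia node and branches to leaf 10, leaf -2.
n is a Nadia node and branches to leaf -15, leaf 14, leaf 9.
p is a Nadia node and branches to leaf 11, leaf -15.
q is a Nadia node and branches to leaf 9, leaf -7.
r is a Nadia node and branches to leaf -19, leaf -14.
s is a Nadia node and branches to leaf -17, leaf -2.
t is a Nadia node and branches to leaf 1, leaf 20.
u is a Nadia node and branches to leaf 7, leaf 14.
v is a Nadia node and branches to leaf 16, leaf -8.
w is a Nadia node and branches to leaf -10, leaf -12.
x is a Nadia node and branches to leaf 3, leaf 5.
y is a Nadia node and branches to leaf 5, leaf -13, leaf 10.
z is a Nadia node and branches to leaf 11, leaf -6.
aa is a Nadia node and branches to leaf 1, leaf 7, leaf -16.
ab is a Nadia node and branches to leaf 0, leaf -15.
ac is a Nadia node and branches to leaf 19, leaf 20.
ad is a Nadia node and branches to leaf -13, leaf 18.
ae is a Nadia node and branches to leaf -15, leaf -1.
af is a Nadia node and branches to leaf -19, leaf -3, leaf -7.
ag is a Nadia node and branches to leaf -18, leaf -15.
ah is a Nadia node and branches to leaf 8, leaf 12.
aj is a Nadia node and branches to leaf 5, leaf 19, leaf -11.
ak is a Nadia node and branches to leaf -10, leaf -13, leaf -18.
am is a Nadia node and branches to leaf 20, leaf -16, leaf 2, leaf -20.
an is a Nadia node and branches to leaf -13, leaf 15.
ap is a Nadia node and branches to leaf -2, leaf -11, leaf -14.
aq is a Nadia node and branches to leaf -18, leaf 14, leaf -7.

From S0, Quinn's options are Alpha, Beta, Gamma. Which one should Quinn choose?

m (Nadia): min(10, -2) = -2
n (Nadia): min(-15, 14, 9) = -15
a (Quinn): max(-2, -15) = -2
p (Nadia): min(11, -15) = -15
q (Nadia): min(9, -7) = -7
b (Quinn): max(-15, -7) = -7
r (Nadia): min(-19, -14) = -19
s (Nadia): min(-17, -2) = -17
c (Quinn): max(-19, -17) = -17
t (Nadia): min(1, 20) = 1
u (Nadia): min(7, 14) = 7
v (Nadia): min(16, -8) = -8
d (Quinn): max(1, 7, -8) = 7
Alpha (Nadia): min(-2, -7, -17, 7) = -17
w (Nadia): min(-10, -12) = -12
x (Nadia): min(3, 5) = 3
y (Nadia): min(5, -13, 10) = -13
e (Quinn): max(-12, 3, -13) = 3
z (Nadia): min(11, -6) = -6
aa (Nadia): min(1, 7, -16) = -16
ab (Nadia): min(0, -15) = -15
f (Quinn): max(-6, -16, -15) = -6
ac (Nadia): min(19, 20) = 19
ad (Nadia): min(-13, 18) = -13
g (Quinn): max(19, -13) = 19
Beta (Nadia): min(3, -6, 19) = -6
ae (Nadia): min(-15, -1) = -15
af (Nadia): min(-19, -3, -7) = -19
ag (Nadia): min(-18, -15) = -18
ah (Nadia): min(8, 12) = 8
h (Quinn): max(-15, -19, -18, 8) = 8
aj (Nadia): min(5, 19, -11) = -11
ak (Nadia): min(-10, -13, -18) = -18
am (Nadia): min(20, -16, 2, -20) = -20
j (Quinn): max(-11, -18, -20) = -11
an (Nadia): min(-13, 15) = -13
ap (Nadia): min(-2, -11, -14) = -14
aq (Nadia): min(-18, 14, -7) = -18
k (Quinn): max(-13, -14, -18) = -13
Gamma (Nadia): min(8, -11, -13) = -13
S0 (Quinn): max(-17, -6, -13) = -6
Quinn at S0 wants the highest of {Alpha=-17, Beta=-6, Gamma=-13}, so chooses Beta.

Beta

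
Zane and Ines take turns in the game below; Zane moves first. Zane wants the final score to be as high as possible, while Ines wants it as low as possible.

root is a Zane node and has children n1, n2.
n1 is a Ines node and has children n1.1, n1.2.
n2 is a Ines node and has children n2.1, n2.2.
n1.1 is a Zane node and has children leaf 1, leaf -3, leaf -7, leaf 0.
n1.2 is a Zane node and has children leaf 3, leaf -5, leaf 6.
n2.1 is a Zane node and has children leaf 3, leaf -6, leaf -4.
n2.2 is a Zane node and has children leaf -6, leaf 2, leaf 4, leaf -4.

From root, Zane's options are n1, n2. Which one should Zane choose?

n1.1 (Zane): max(1, -3, -7, 0) = 1
n1.2 (Zane): max(3, -5, 6) = 6
n1 (Ines): min(1, 6) = 1
n2.1 (Zane): max(3, -6, -4) = 3
n2.2 (Zane): max(-6, 2, 4, -4) = 4
n2 (Ines): min(3, 4) = 3
root (Zane): max(1, 3) = 3
Zane at root wants the highest of {n1=1, n2=3}, so chooses n2.

n2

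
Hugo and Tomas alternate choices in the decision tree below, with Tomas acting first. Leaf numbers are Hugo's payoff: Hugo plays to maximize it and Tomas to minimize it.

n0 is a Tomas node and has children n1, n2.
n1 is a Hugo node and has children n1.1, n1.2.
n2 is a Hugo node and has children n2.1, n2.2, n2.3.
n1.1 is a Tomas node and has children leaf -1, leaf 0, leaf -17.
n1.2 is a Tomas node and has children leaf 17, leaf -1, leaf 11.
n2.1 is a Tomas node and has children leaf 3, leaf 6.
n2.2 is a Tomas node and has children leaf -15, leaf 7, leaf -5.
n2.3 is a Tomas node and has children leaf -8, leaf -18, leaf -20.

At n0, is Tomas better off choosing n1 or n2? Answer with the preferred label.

n1.1 (Tomas): min(-1, 0, -17) = -17
n1.2 (Tomas): min(17, -1, 11) = -1
n1 (Hugo): max(-17, -1) = -1
n2.1 (Tomas): min(3, 6) = 3
n2.2 (Tomas): min(-15, 7, -5) = -15
n2.3 (Tomas): min(-8, -18, -20) = -20
n2 (Hugo): max(3, -15, -20) = 3
Tomas prefers the lower value; n1=-1, n2=3. n1 is better since -1 < 3.

n1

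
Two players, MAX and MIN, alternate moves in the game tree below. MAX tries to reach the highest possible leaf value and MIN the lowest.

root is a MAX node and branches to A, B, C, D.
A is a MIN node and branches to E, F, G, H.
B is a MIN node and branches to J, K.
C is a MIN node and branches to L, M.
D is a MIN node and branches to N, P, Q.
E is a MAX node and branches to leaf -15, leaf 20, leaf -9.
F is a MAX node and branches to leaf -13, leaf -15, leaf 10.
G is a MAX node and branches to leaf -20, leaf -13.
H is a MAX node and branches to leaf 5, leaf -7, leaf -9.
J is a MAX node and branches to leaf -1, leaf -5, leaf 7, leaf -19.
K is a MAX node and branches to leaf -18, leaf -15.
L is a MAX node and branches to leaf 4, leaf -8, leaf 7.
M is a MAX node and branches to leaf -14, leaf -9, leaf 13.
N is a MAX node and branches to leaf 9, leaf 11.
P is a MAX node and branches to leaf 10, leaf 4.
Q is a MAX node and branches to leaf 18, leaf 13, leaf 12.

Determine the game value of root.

10

E (MAX): max(-15, 20, -9) = 20
F (MAX): max(-13, -15, 10) = 10
G (MAX): max(-20, -13) = -13
H (MAX): max(5, -7, -9) = 5
A (MIN): min(20, 10, -13, 5) = -13
J (MAX): max(-1, -5, 7, -19) = 7
K (MAX): max(-18, -15) = -15
B (MIN): min(7, -15) = -15
L (MAX): max(4, -8, 7) = 7
M (MAX): max(-14, -9, 13) = 13
C (MIN): min(7, 13) = 7
N (MAX): max(9, 11) = 11
P (MAX): max(10, 4) = 10
Q (MAX): max(18, 13, 12) = 18
D (MIN): min(11, 10, 18) = 10
root (MAX): max(-13, -15, 7, 10) = 10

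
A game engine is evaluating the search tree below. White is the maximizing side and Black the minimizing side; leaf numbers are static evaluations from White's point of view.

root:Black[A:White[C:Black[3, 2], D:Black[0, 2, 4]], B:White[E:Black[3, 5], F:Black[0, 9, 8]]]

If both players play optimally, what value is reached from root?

C (Black): min(3, 2) = 2
D (Black): min(0, 2, 4) = 0
A (White): max(2, 0) = 2
E (Black): min(3, 5) = 3
F (Black): min(0, 9, 8) = 0
B (White): max(3, 0) = 3
root (Black): min(2, 3) = 2

2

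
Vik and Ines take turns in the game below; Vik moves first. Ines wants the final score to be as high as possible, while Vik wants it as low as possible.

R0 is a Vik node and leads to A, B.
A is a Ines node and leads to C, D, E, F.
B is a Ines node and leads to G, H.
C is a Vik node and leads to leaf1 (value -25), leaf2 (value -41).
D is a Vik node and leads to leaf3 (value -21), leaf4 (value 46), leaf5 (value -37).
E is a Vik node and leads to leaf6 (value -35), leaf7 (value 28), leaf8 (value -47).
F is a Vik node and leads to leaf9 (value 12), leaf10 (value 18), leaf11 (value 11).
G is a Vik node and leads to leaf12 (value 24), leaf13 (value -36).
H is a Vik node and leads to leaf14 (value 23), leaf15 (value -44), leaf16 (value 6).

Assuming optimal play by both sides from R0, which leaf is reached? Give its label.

leaf13

C (Vik): min(-25, -41) = -41
D (Vik): min(-21, 46, -37) = -37
E (Vik): min(-35, 28, -47) = -47
F (Vik): min(12, 18, 11) = 11
A (Ines): max(-41, -37, -47, 11) = 11
G (Vik): min(24, -36) = -36
H (Vik): min(23, -44, 6) = -44
B (Ines): max(-36, -44) = -36
R0 (Vik): min(11, -36) = -36
At R0, Vik picks B (lowest: -36).
At B, Ines picks G (highest: -36).
At G, Vik picks leaf13 (lowest: -36).
Terminal value -36.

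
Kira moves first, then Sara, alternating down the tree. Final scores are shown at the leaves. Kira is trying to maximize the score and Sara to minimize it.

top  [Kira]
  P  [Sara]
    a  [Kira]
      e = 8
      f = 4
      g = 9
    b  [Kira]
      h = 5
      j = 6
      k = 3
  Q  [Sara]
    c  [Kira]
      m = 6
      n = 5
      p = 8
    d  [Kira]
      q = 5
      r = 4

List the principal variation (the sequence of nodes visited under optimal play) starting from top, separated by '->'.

a (Kira): max(8, 4, 9) = 9
b (Kira): max(5, 6, 3) = 6
P (Sara): min(9, 6) = 6
c (Kira): max(6, 5, 8) = 8
d (Kira): max(5, 4) = 5
Q (Sara): min(8, 5) = 5
top (Kira): max(6, 5) = 6
At top, Kira picks P (highest: 6).
At P, Sara picks b (lowest: 6).
At b, Kira picks j (highest: 6).
Terminal value 6.

top -> P -> b -> j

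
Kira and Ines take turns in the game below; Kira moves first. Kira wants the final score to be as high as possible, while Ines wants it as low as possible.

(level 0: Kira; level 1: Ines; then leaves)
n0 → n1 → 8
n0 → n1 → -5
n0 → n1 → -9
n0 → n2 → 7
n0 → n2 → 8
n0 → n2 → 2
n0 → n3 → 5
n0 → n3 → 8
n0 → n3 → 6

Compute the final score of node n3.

5

n3 (Ines): min(5, 8, 6) = 5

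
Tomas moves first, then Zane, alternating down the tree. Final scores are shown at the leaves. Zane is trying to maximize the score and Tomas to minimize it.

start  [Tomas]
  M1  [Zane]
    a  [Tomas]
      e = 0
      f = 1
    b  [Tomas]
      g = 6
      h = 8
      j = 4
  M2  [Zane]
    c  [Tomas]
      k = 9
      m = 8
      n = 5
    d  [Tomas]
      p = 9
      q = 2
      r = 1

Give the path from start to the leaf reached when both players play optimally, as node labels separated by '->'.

start -> M1 -> b -> j

a (Tomas): min(0, 1) = 0
b (Tomas): min(6, 8, 4) = 4
M1 (Zane): max(0, 4) = 4
c (Tomas): min(9, 8, 5) = 5
d (Tomas): min(9, 2, 1) = 1
M2 (Zane): max(5, 1) = 5
start (Tomas): min(4, 5) = 4
At start, Tomas picks M1 (lowest: 4).
At M1, Zane picks b (highest: 4).
At b, Tomas picks j (lowest: 4).
Terminal value 4.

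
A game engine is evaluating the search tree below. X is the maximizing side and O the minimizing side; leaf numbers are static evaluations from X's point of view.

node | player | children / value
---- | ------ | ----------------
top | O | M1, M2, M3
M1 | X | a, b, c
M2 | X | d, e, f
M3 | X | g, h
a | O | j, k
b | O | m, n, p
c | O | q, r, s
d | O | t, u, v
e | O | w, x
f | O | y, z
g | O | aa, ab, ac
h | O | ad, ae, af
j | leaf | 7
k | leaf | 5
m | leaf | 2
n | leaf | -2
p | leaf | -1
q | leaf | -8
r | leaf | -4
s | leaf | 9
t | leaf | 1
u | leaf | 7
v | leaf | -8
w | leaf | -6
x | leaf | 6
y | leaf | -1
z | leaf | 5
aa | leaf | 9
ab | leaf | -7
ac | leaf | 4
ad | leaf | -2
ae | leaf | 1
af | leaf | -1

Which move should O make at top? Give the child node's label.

M3

a (O): min(7, 5) = 5
b (O): min(2, -2, -1) = -2
c (O): min(-8, -4, 9) = -8
M1 (X): max(5, -2, -8) = 5
d (O): min(1, 7, -8) = -8
e (O): min(-6, 6) = -6
f (O): min(-1, 5) = -1
M2 (X): max(-8, -6, -1) = -1
g (O): min(9, -7, 4) = -7
h (O): min(-2, 1, -1) = -2
M3 (X): max(-7, -2) = -2
top (O): min(5, -1, -2) = -2
O at top wants the lowest of {M1=5, M2=-1, M3=-2}, so chooses M3.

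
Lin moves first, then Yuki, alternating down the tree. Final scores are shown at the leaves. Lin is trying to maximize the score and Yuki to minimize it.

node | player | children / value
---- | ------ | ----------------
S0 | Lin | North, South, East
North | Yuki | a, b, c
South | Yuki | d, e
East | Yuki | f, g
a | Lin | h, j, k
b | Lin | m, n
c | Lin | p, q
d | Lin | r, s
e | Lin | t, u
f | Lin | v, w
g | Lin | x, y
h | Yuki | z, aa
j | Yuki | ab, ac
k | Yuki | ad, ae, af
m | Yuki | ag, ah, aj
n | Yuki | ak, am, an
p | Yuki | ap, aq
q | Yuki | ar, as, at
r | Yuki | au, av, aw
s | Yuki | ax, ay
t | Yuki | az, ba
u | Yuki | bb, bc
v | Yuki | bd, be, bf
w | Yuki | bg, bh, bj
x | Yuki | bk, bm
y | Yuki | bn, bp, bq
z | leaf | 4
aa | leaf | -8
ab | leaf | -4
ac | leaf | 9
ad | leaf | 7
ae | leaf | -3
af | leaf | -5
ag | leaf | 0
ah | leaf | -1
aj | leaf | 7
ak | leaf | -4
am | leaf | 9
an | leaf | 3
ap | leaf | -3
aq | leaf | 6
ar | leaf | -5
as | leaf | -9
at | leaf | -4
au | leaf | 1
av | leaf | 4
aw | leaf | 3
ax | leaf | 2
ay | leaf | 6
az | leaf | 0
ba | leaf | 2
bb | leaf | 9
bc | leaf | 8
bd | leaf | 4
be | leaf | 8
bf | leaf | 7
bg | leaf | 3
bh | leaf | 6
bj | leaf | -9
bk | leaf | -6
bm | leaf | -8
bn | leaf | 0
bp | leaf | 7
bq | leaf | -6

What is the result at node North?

-4

h (Yuki): min(4, -8) = -8
j (Yuki): min(-4, 9) = -4
k (Yuki): min(7, -3, -5) = -5
a (Lin): max(-8, -4, -5) = -4
m (Yuki): min(0, -1, 7) = -1
n (Yuki): min(-4, 9, 3) = -4
b (Lin): max(-1, -4) = -1
p (Yuki): min(-3, 6) = -3
q (Yuki): min(-5, -9, -4) = -9
c (Lin): max(-3, -9) = -3
North (Yuki): min(-4, -1, -3) = -4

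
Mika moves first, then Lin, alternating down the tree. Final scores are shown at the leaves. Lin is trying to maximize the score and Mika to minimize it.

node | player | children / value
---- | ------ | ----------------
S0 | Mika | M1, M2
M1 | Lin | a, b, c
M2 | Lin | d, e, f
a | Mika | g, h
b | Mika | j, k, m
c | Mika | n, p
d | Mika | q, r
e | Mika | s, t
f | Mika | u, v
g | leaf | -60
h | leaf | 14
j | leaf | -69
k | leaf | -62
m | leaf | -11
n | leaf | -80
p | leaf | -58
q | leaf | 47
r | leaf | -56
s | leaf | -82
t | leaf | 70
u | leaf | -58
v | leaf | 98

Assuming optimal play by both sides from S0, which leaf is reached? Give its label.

a (Mika): min(-60, 14) = -60
b (Mika): min(-69, -62, -11) = -69
c (Mika): min(-80, -58) = -80
M1 (Lin): max(-60, -69, -80) = -60
d (Mika): min(47, -56) = -56
e (Mika): min(-82, 70) = -82
f (Mika): min(-58, 98) = -58
M2 (Lin): max(-56, -82, -58) = -56
S0 (Mika): min(-60, -56) = -60
At S0, Mika picks M1 (lowest: -60).
At M1, Lin picks a (highest: -60).
At a, Mika picks g (lowest: -60).
Terminal value -60.

g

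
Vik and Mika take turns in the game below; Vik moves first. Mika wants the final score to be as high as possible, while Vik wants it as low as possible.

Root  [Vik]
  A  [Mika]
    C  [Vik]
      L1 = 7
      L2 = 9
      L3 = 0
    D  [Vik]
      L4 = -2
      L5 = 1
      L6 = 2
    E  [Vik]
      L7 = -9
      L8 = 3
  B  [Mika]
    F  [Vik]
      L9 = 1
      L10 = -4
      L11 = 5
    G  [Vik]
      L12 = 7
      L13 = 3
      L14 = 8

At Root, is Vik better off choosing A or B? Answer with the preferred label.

C (Vik): min(7, 9, 0) = 0
D (Vik): min(-2, 1, 2) = -2
E (Vik): min(-9, 3) = -9
A (Mika): max(0, -2, -9) = 0
F (Vik): min(1, -4, 5) = -4
G (Vik): min(7, 3, 8) = 3
B (Mika): max(-4, 3) = 3
Vik prefers the lower value; A=0, B=3. A is better since 0 < 3.

A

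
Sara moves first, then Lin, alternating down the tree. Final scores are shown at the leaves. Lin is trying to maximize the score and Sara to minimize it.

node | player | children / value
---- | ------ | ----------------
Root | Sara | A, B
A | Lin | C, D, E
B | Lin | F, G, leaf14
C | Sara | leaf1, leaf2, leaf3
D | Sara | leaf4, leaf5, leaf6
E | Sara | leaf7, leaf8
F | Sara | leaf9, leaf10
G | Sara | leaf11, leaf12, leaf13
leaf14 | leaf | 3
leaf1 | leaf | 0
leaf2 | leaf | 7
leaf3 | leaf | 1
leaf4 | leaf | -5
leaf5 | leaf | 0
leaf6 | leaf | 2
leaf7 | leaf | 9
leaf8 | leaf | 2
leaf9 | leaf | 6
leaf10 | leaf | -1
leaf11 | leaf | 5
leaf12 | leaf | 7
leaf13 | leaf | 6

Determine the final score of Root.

C (Sara): min(0, 7, 1) = 0
D (Sara): min(-5, 0, 2) = -5
E (Sara): min(9, 2) = 2
A (Lin): max(0, -5, 2) = 2
F (Sara): min(6, -1) = -1
G (Sara): min(5, 7, 6) = 5
B (Lin): max(-1, 5, 3) = 5
Root (Sara): min(2, 5) = 2

2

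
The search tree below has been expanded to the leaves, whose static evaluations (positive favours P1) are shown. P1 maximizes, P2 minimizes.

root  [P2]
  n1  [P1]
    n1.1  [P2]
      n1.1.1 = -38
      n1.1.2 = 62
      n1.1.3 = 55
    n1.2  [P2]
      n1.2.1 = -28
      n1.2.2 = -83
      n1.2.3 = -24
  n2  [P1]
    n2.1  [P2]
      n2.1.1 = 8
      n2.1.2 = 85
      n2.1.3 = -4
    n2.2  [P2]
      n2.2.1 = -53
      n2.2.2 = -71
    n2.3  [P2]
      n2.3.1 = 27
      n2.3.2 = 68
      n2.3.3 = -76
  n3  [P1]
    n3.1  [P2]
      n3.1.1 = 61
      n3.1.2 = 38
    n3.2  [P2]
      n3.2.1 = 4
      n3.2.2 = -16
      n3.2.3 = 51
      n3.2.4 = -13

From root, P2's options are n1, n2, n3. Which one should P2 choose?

n1

n1.1 (P2): min(-38, 62, 55) = -38
n1.2 (P2): min(-28, -83, -24) = -83
n1 (P1): max(-38, -83) = -38
n2.1 (P2): min(8, 85, -4) = -4
n2.2 (P2): min(-53, -71) = -71
n2.3 (P2): min(27, 68, -76) = -76
n2 (P1): max(-4, -71, -76) = -4
n3.1 (P2): min(61, 38) = 38
n3.2 (P2): min(4, -16, 51, -13) = -16
n3 (P1): max(38, -16) = 38
root (P2): min(-38, -4, 38) = -38
P2 at root wants the lowest of {n1=-38, n2=-4, n3=38}, so chooses n1.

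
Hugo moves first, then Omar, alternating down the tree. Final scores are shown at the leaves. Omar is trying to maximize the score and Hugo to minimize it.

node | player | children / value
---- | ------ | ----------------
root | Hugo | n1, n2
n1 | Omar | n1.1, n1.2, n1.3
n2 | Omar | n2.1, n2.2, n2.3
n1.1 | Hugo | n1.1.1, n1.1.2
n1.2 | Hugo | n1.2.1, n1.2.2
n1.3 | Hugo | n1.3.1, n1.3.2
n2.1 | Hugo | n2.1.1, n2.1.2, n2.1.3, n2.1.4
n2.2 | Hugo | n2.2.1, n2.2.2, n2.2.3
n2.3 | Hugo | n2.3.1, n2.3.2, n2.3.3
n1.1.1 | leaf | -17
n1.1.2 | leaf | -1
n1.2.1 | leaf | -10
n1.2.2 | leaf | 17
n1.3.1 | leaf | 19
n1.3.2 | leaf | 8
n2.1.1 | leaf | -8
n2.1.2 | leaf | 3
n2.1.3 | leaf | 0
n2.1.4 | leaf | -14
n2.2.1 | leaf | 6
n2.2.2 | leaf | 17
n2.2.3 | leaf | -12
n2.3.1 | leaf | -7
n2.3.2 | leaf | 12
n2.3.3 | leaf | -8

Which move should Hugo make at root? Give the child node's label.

n2

n1.1 (Hugo): min(-17, -1) = -17
n1.2 (Hugo): min(-10, 17) = -10
n1.3 (Hugo): min(19, 8) = 8
n1 (Omar): max(-17, -10, 8) = 8
n2.1 (Hugo): min(-8, 3, 0, -14) = -14
n2.2 (Hugo): min(6, 17, -12) = -12
n2.3 (Hugo): min(-7, 12, -8) = -8
n2 (Omar): max(-14, -12, -8) = -8
root (Hugo): min(8, -8) = -8
Hugo at root wants the lowest of {n1=8, n2=-8}, so chooses n2.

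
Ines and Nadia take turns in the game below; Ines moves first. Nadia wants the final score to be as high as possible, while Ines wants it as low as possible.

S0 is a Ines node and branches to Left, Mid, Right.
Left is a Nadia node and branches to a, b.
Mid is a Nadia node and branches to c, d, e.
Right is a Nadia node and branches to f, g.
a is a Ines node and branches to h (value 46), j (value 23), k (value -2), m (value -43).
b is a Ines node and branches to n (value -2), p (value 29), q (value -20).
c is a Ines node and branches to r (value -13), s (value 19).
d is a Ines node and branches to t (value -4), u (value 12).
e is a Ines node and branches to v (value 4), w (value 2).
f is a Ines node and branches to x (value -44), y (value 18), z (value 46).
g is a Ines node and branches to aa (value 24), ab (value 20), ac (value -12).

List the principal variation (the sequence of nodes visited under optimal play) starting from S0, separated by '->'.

a (Ines): min(46, 23, -2, -43) = -43
b (Ines): min(-2, 29, -20) = -20
Left (Nadia): max(-43, -20) = -20
c (Ines): min(-13, 19) = -13
d (Ines): min(-4, 12) = -4
e (Ines): min(4, 2) = 2
Mid (Nadia): max(-13, -4, 2) = 2
f (Ines): min(-44, 18, 46) = -44
g (Ines): min(24, 20, -12) = -12
Right (Nadia): max(-44, -12) = -12
S0 (Ines): min(-20, 2, -12) = -20
At S0, Ines picks Left (lowest: -20).
At Left, Nadia picks b (highest: -20).
At b, Ines picks q (lowest: -20).
Terminal value -20.

S0 -> Left -> b -> q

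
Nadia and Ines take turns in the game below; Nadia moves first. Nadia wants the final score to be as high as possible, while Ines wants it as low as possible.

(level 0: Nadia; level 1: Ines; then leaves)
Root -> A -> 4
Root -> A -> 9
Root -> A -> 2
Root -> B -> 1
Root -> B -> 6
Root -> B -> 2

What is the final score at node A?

A (Ines): min(4, 9, 2) = 2

2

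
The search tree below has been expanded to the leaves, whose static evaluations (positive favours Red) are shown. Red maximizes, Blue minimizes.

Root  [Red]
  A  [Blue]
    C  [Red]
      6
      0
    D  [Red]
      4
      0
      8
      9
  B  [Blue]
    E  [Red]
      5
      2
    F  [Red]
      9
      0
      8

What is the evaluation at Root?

6

C (Red): max(6, 0) = 6
D (Red): max(4, 0, 8, 9) = 9
A (Blue): min(6, 9) = 6
E (Red): max(5, 2) = 5
F (Red): max(9, 0, 8) = 9
B (Blue): min(5, 9) = 5
Root (Red): max(6, 5) = 6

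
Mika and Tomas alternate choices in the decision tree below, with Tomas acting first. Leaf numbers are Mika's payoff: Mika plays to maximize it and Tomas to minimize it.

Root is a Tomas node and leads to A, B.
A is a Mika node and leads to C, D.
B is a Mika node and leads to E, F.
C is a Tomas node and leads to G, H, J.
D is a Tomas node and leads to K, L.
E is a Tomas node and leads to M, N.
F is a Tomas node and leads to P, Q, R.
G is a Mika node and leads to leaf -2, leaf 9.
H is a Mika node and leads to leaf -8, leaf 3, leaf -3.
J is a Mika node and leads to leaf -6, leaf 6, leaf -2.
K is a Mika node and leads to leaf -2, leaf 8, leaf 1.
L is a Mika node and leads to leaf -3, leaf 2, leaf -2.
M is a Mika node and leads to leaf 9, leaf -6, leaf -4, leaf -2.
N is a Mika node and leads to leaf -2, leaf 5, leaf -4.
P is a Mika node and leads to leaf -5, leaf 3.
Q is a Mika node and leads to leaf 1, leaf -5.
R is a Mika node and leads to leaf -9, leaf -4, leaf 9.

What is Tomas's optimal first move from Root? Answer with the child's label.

G (Mika): max(-2, 9) = 9
H (Mika): max(-8, 3, -3) = 3
J (Mika): max(-6, 6, -2) = 6
C (Tomas): min(9, 3, 6) = 3
K (Mika): max(-2, 8, 1) = 8
L (Mika): max(-3, 2, -2) = 2
D (Tomas): min(8, 2) = 2
A (Mika): max(3, 2) = 3
M (Mika): max(9, -6, -4, -2) = 9
N (Mika): max(-2, 5, -4) = 5
E (Tomas): min(9, 5) = 5
P (Mika): max(-5, 3) = 3
Q (Mika): max(1, -5) = 1
R (Mika): max(-9, -4, 9) = 9
F (Tomas): min(3, 1, 9) = 1
B (Mika): max(5, 1) = 5
Root (Tomas): min(3, 5) = 3
Tomas at Root wants the lowest of {A=3, B=5}, so chooses A.

A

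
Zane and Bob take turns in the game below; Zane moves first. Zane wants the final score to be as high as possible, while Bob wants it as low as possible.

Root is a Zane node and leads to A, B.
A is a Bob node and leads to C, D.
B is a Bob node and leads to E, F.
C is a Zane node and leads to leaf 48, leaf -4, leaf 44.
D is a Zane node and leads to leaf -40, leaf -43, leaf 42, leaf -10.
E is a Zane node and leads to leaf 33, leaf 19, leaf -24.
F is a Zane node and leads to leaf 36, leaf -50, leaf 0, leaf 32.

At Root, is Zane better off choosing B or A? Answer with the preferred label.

E (Zane): max(33, 19, -24) = 33
F (Zane): max(36, -50, 0, 32) = 36
B (Bob): min(33, 36) = 33
C (Zane): max(48, -4, 44) = 48
D (Zane): max(-40, -43, 42, -10) = 42
A (Bob): min(48, 42) = 42
Zane prefers the higher value; B=33, A=42. A is better since 42 > 33.

A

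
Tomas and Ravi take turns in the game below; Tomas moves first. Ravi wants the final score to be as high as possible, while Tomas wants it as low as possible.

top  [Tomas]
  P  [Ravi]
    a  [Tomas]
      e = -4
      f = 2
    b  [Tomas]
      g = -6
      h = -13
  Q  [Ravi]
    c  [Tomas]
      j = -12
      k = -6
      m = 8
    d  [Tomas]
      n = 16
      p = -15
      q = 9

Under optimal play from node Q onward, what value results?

c (Tomas): min(-12, -6, 8) = -12
d (Tomas): min(16, -15, 9) = -15
Q (Ravi): max(-12, -15) = -12

-12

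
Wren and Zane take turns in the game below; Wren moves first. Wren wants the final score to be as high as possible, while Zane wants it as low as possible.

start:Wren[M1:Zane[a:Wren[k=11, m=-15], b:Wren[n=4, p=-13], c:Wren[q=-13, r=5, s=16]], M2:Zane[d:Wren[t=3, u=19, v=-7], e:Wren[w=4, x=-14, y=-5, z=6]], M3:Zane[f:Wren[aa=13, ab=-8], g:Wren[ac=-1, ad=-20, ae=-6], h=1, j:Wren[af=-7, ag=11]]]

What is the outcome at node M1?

4

a (Wren): max(11, -15) = 11
b (Wren): max(4, -13) = 4
c (Wren): max(-13, 5, 16) = 16
M1 (Zane): min(11, 4, 16) = 4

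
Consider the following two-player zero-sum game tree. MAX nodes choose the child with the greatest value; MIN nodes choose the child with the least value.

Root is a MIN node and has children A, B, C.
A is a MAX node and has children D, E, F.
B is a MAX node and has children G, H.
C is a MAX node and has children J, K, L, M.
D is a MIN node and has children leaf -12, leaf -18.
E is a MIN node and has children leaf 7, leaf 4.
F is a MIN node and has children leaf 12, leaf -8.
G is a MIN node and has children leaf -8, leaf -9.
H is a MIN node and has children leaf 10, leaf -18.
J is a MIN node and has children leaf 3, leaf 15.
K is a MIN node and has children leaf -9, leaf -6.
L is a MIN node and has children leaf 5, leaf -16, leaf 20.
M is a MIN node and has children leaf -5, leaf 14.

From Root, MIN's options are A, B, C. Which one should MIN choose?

B

D (MIN): min(-12, -18) = -18
E (MIN): min(7, 4) = 4
F (MIN): min(12, -8) = -8
A (MAX): max(-18, 4, -8) = 4
G (MIN): min(-8, -9) = -9
H (MIN): min(10, -18) = -18
B (MAX): max(-9, -18) = -9
J (MIN): min(3, 15) = 3
K (MIN): min(-9, -6) = -9
L (MIN): min(5, -16, 20) = -16
M (MIN): min(-5, 14) = -5
C (MAX): max(3, -9, -16, -5) = 3
Root (MIN): min(4, -9, 3) = -9
MIN at Root wants the lowest of {A=4, B=-9, C=3}, so chooses B.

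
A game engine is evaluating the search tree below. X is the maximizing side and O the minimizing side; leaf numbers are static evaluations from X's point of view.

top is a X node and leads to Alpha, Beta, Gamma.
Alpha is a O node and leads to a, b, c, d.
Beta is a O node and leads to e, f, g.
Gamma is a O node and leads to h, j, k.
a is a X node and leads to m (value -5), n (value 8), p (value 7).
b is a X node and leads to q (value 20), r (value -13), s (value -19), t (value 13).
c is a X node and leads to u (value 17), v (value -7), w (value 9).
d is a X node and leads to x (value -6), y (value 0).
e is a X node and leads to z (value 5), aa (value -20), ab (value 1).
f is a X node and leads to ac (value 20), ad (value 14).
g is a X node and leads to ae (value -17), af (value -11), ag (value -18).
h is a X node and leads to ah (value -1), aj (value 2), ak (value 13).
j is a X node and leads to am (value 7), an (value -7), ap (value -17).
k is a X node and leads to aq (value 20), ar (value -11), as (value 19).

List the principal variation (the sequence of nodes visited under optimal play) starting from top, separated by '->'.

a (X): max(-5, 8, 7) = 8
b (X): max(20, -13, -19, 13) = 20
c (X): max(17, -7, 9) = 17
d (X): max(-6, 0) = 0
Alpha (O): min(8, 20, 17, 0) = 0
e (X): max(5, -20, 1) = 5
f (X): max(20, 14) = 20
g (X): max(-17, -11, -18) = -11
Beta (O): min(5, 20, -11) = -11
h (X): max(-1, 2, 13) = 13
j (X): max(7, -7, -17) = 7
k (X): max(20, -11, 19) = 20
Gamma (O): min(13, 7, 20) = 7
top (X): max(0, -11, 7) = 7
At top, X picks Gamma (highest: 7).
At Gamma, O picks j (lowest: 7).
At j, X picks am (highest: 7).
Terminal value 7.

top -> Gamma -> j -> am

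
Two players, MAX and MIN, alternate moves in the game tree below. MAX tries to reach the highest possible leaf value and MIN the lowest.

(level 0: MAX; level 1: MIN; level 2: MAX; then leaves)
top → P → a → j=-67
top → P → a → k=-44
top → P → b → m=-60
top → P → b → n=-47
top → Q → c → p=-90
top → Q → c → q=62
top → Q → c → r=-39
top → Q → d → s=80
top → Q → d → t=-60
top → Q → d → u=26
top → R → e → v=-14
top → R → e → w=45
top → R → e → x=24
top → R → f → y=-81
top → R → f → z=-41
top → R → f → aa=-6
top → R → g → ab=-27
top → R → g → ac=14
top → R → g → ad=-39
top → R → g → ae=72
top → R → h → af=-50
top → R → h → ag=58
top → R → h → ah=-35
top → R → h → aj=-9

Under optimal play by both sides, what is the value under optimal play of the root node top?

62

a (MAX): max(-67, -44) = -44
b (MAX): max(-60, -47) = -47
P (MIN): min(-44, -47) = -47
c (MAX): max(-90, 62, -39) = 62
d (MAX): max(80, -60, 26) = 80
Q (MIN): min(62, 80) = 62
e (MAX): max(-14, 45, 24) = 45
f (MAX): max(-81, -41, -6) = -6
g (MAX): max(-27, 14, -39, 72) = 72
h (MAX): max(-50, 58, -35, -9) = 58
R (MIN): min(45, -6, 72, 58) = -6
top (MAX): max(-47, 62, -6) = 62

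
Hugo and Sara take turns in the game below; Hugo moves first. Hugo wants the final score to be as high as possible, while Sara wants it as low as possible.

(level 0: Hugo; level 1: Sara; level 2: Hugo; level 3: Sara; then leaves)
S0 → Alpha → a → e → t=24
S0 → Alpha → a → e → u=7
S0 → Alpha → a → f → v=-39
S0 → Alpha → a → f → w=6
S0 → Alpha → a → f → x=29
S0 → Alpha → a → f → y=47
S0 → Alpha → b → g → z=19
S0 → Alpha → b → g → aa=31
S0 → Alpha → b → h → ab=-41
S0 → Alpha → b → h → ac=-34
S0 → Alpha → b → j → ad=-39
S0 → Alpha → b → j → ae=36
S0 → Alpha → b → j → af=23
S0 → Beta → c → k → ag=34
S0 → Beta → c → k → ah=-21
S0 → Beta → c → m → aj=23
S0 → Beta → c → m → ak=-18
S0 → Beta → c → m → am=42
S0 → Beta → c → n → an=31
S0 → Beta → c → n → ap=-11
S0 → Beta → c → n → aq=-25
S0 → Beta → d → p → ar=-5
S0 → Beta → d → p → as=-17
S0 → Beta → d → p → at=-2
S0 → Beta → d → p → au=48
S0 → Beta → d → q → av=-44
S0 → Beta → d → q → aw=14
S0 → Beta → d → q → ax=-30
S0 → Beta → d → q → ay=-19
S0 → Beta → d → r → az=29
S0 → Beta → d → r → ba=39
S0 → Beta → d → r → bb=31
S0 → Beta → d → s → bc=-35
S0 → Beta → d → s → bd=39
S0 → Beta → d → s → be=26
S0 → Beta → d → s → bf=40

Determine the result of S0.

e (Sara): min(24, 7) = 7
f (Sara): min(-39, 6, 29, 47) = -39
a (Hugo): max(7, -39) = 7
g (Sara): min(19, 31) = 19
h (Sara): min(-41, -34) = -41
j (Sara): min(-39, 36, 23) = -39
b (Hugo): max(19, -41, -39) = 19
Alpha (Sara): min(7, 19) = 7
k (Sara): min(34, -21) = -21
m (Sara): min(23, -18, 42) = -18
n (Sara): min(31, -11, -25) = -25
c (Hugo): max(-21, -18, -25) = -18
p (Sara): min(-5, -17, -2, 48) = -17
q (Sara): min(-44, 14, -30, -19) = -44
r (Sara): min(29, 39, 31) = 29
s (Sara): min(-35, 39, 26, 40) = -35
d (Hugo): max(-17, -44, 29, -35) = 29
Beta (Sara): min(-18, 29) = -18
S0 (Hugo): max(7, -18) = 7

7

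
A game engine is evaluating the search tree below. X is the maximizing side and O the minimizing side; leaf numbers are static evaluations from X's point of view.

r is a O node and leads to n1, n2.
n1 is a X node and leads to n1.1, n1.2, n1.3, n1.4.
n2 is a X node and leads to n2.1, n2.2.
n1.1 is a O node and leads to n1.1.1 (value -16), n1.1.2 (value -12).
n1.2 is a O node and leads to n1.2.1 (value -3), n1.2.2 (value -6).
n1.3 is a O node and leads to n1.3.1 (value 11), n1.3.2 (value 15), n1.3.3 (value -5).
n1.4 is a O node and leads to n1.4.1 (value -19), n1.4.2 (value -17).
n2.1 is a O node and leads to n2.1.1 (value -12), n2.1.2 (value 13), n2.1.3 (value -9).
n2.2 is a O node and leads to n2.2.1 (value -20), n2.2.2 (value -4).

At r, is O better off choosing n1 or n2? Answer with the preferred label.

n1.1 (O): min(-16, -12) = -16
n1.2 (O): min(-3, -6) = -6
n1.3 (O): min(11, 15, -5) = -5
n1.4 (O): min(-19, -17) = -19
n1 (X): max(-16, -6, -5, -19) = -5
n2.1 (O): min(-12, 13, -9) = -12
n2.2 (O): min(-20, -4) = -20
n2 (X): max(-12, -20) = -12
O prefers the lower value; n1=-5, n2=-12. n2 is better since -12 < -5.

n2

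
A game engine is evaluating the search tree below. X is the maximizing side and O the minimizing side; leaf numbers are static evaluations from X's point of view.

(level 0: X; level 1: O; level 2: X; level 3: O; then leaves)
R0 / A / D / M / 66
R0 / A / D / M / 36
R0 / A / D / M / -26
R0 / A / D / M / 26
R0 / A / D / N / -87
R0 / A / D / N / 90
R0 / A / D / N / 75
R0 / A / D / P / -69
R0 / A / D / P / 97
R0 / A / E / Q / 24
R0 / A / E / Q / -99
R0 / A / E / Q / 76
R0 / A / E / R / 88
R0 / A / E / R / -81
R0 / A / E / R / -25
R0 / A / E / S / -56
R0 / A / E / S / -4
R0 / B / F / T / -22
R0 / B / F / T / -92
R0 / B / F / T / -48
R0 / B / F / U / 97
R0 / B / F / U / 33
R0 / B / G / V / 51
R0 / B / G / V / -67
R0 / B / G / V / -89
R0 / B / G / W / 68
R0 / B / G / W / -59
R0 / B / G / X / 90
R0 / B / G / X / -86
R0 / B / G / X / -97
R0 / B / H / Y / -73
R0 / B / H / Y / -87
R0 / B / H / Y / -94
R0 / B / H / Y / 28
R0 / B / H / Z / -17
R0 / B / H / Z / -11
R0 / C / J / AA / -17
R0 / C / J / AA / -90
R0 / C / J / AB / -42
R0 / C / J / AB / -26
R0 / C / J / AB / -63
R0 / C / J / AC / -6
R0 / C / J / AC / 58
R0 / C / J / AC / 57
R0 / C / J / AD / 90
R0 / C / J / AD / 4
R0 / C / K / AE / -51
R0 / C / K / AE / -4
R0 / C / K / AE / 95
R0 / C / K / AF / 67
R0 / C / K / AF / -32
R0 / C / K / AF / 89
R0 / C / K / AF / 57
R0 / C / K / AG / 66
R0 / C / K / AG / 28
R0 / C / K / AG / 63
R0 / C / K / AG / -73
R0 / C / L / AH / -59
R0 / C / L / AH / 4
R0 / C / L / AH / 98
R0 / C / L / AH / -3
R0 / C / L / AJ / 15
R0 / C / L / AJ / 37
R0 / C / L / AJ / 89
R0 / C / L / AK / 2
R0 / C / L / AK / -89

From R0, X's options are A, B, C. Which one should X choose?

M (O): min(66, 36, -26, 26) = -26
N (O): min(-87, 90, 75) = -87
P (O): min(-69, 97) = -69
D (X): max(-26, -87, -69) = -26
Q (O): min(24, -99, 76) = -99
R (O): min(88, -81, -25) = -81
S (O): min(-56, -4) = -56
E (X): max(-99, -81, -56) = -56
A (O): min(-26, -56) = -56
T (O): min(-22, -92, -48) = -92
U (O): min(97, 33) = 33
F (X): max(-92, 33) = 33
V (O): min(51, -67, -89) = -89
W (O): min(68, -59) = -59
X (O): min(90, -86, -97) = -97
G (X): max(-89, -59, -97) = -59
Y (O): min(-73, -87, -94, 28) = -94
Z (O): min(-17, -11) = -17
H (X): max(-94, -17) = -17
B (O): min(33, -59, -17) = -59
AA (O): min(-17, -90) = -90
AB (O): min(-42, -26, -63) = -63
AC (O): min(-6, 58, 57) = -6
AD (O): min(90, 4) = 4
J (X): max(-90, -63, -6, 4) = 4
AE (O): min(-51, -4, 95) = -51
AF (O): min(67, -32, 89, 57) = -32
AG (O): min(66, 28, 63, -73) = -73
K (X): max(-51, -32, -73) = -32
AH (O): min(-59, 4, 98, -3) = -59
AJ (O): min(15, 37, 89) = 15
AK (O): min(2, -89) = -89
L (X): max(-59, 15, -89) = 15
C (O): min(4, -32, 15) = -32
R0 (X): max(-56, -59, -32) = -32
X at R0 wants the highest of {A=-56, B=-59, C=-32}, so chooses C.

C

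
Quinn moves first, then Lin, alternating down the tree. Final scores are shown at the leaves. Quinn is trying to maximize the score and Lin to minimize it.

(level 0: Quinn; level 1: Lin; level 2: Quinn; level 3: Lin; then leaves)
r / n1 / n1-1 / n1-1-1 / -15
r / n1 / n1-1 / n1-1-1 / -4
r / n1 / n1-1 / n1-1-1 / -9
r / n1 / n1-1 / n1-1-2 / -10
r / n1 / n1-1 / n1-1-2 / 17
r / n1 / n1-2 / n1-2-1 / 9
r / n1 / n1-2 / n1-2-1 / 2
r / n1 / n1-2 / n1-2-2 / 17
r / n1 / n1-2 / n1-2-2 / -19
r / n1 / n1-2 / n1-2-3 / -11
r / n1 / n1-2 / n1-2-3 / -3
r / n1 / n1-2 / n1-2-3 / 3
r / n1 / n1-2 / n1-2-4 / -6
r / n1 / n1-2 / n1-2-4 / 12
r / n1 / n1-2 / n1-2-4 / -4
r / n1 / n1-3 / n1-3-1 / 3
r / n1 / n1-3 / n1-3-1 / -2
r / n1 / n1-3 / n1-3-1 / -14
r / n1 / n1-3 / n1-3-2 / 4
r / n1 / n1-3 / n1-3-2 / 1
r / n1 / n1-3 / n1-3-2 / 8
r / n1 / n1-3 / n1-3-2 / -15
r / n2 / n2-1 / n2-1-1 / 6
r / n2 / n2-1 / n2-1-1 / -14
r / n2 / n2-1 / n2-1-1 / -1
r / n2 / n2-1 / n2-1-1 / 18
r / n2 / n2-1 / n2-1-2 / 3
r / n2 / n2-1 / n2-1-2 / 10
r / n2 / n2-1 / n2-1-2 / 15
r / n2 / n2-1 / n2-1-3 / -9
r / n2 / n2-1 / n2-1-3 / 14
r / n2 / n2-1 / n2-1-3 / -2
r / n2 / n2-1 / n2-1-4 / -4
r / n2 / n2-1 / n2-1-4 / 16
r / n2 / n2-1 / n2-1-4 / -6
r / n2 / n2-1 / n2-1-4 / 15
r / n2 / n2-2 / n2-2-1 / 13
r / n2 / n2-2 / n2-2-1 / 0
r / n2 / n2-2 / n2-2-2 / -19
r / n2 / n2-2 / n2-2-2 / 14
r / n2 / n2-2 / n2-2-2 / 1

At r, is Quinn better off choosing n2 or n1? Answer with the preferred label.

n2-1-1 (Lin): min(6, -14, -1, 18) = -14
n2-1-2 (Lin): min(3, 10, 15) = 3
n2-1-3 (Lin): min(-9, 14, -2) = -9
n2-1-4 (Lin): min(-4, 16, -6, 15) = -6
n2-1 (Quinn): max(-14, 3, -9, -6) = 3
n2-2-1 (Lin): min(13, 0) = 0
n2-2-2 (Lin): min(-19, 14, 1) = -19
n2-2 (Quinn): max(0, -19) = 0
n2 (Lin): min(3, 0) = 0
n1-1-1 (Lin): min(-15, -4, -9) = -15
n1-1-2 (Lin): min(-10, 17) = -10
n1-1 (Quinn): max(-15, -10) = -10
n1-2-1 (Lin): min(9, 2) = 2
n1-2-2 (Lin): min(17, -19) = -19
n1-2-3 (Lin): min(-11, -3, 3) = -11
n1-2-4 (Lin): min(-6, 12, -4) = -6
n1-2 (Quinn): max(2, -19, -11, -6) = 2
n1-3-1 (Lin): min(3, -2, -14) = -14
n1-3-2 (Lin): min(4, 1, 8, -15) = -15
n1-3 (Quinn): max(-14, -15) = -14
n1 (Lin): min(-10, 2, -14) = -14
Quinn prefers the higher value; n2=0, n1=-14. n2 is better since 0 > -14.

n2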